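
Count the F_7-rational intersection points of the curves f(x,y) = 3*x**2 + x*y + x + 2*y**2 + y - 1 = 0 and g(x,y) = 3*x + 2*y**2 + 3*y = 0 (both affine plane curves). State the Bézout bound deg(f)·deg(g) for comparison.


Common zeros: {(3, 1), (4, 5)}; count = 2; Bézout bound = 4.

deg(f) = 2, deg(g) = 2, so Bézout bound = 4.
Scan x ∈ F_7. For each x, list the y ∈ F_7 with f(x, y) ≡ 0 and those with g(x, y) ≡ 0 (mod 7); the common zeros in that column are the intersection.
  x = 0: f ≡ 0 at y ∈ {4, 6}; g ≡ 0 at y ∈ {0, 2}; common: ∅.
  x = 1: f ≡ 0 at y ∈ {1, 5}; g ≡ 0 at y ∈ ∅; common: ∅.
  x = 2: f ≡ 0 at y ∈ ∅; g ≡ 0 at y ∈ ∅; common: ∅.
  x = 3: f ≡ 0 at y ∈ {1, 4}; g ≡ 0 at y ∈ {1}; common: {1}.
  x = 4: f ≡ 0 at y ∈ {3, 5}; g ≡ 0 at y ∈ {4, 5}; common: {5}.
  x = 5: f ≡ 0 at y ∈ ∅; g ≡ 0 at y ∈ {3, 6}; common: ∅.
  x = 6: f ≡ 0 at y ∈ ∅; g ≡ 0 at y ∈ ∅; common: ∅.
Collecting: common zeros = {(3, 1), (4, 5)}, so the count is 2.
Comparison with the Bézout bound: 2 ≤ 4 = deg(f)·deg(g), as expected for curves with no common component (the affine F_7-count falls short of the bound because intersections may lie at infinity, over extension fields, or carry multiplicity).


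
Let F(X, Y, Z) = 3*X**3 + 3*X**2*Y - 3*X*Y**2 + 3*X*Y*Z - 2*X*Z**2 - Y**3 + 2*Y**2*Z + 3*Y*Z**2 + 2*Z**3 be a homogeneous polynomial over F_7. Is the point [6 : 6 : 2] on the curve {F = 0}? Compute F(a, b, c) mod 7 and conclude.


F(6,6,2) ≡ 6 (mod 7); P is NOT on the curve.

Evaluate F(6, 6, 2) term-by-term (mod 7).
  3*X**3 ↦ 3·216·1·1 = 648
  3*X**2*Y ↦ 3·36·6·1 = 648
  -3*X*Y**2 ↦ -3·6·36·1 = -648
  3*X*Y*Z ↦ 3·6·6·2 = 216
  -2*X*Z**2 ↦ -2·6·1·4 = -48
  -Y**3 ↦ -1·1·216·1 = -216
  2*Y**2*Z ↦ 2·1·36·2 = 144
  3*Y*Z**2 ↦ 3·1·6·4 = 72
  2*Z**3 ↦ 2·1·1·8 = 16
Sum: F(6, 6, 2) = (648) + (648) + (-648) + (216) + (-48) + (-216) + (144) + (72) + (16) = 832.
Reducing mod 7: 832 ≡ 6 (mod 7).
Since F(a, b, c) ≡ 6 ≠ 0 (mod 7), P does NOT lie on the curve.


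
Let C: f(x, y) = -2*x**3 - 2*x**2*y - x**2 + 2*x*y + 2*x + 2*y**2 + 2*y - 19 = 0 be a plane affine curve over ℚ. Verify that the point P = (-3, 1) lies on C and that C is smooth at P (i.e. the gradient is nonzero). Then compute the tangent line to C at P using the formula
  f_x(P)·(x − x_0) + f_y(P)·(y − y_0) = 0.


Tangent line at P: -32*x - 18*y - 78 = 0.

Step 1: f(-3, 1) = 0, so P lies on C.
Step 2: partial derivatives
  f_x(x, y) = -6*x**2 - 4*x*y - 2*x + 2*y + 2, f_y(x, y) = -2*x**2 + 2*x + 4*y + 2.
  f_x(P) = -32, f_y(P) = -18 (gradient nonzero, so P is smooth).
Step 3: tangent line at P: -32·(x − -3) + -18·(y − 1) = 0.
Expanding: -32*x - 18*y - 78 = 0.


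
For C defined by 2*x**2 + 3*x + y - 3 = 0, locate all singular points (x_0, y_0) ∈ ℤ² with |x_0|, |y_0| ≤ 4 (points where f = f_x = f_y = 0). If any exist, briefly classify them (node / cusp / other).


No singular points in the scanned grid; C is smooth there.

Compute partial derivatives:
  f_x = 4*x + 3.
  f_y = 1.
f_y = 1 is a nonzero constant, so f_y never vanishes: no point (x, y) can satisfy f = f_x = f_y = 0. In particular no (x, y) ∈ {−4, ..., 4}² is singular; the curve is smooth.


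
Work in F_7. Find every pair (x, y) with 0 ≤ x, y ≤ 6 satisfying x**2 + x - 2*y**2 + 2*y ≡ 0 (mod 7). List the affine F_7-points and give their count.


Affine F_7-points: {(0, 0), (0, 1), (3, 3), (3, 5), (6, 0), (6, 1)}; count = 6.

For each of the 49 pairs (x, y) ∈ F_7², evaluate f(x, y) mod 7. Record the zeros.
  x = 0: [0↦0, 1↦0, 2↦3, 3↦2, 4↦4, 5↦2, 6↦3]  zeros at y ∈ {0, 1}
  x = 1: [0↦2, 1↦2, 2↦5, 3↦4, 4↦6, 5↦4, 6↦5]  zeros at y ∈ ∅
  x = 2: [0↦6, 1↦6, 2↦2, 3↦1, 4↦3, 5↦1, 6↦2]  zeros at y ∈ ∅
  x = 3: [0↦5, 1↦5, 2↦1, 3↦0, 4↦2, 5↦0, 6↦1]  zeros at y ∈ {3, 5}
  x = 4: [0↦6, 1↦6, 2↦2, 3↦1, 4↦3, 5↦1, 6↦2]  zeros at y ∈ ∅
  x = 5: [0↦2, 1↦2, 2↦5, 3↦4, 4↦6, 5↦4, 6↦5]  zeros at y ∈ ∅
  x = 6: [0↦0, 1↦0, 2↦3, 3↦2, 4↦4, 5↦2, 6↦3]  zeros at y ∈ {0, 1}
Collecting zeros: affine points = {(0, 0), (0, 1), (3, 3), (3, 5), (6, 0), (6, 1)}.
Total count |C(F_7)_aff| = 6.


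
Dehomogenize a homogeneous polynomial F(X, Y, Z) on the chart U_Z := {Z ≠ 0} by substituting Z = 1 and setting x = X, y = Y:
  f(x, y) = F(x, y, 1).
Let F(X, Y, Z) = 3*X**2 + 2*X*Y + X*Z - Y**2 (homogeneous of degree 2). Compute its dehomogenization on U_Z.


f(x, y) = 3*x**2 + 2*x*y + x - y**2

On U_Z we set Z = 1. Each monomial c·X^i·Y^j·Z^k in F becomes c·x^i·y^j·1^k = c·x^i·y^j.
Substituting Z = 1: F(X, Y, 1) = 3*x**2 + 2*x*y + x - y**2.
Note: deg(f) ≤ deg(F) = 2; strict inequality happens when F is divisible by Z (lost terms).


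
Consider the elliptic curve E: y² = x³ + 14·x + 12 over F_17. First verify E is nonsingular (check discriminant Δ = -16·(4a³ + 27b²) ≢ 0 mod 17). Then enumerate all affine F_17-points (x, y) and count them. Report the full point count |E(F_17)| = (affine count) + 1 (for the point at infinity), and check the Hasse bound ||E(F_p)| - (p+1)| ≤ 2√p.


Affine points = {(3, 8), (3, 9), (4, 8), (4, 9), (9, 0), (10, 8), (10, 9), (11, 1), (11, 16), (12, 2), (12, 15)}; affine count = 11; |E(F_17)| = 12.

Discriminant check: Δ ∝ 4a³ + 27b² = 4·14³ + 27·12² = 4·2744 + 27·144 ≡ 6 (mod 17). Nonzero ⇒ E is nonsingular.
For each x ∈ F_17, compute rhs = x³ + 14·x + 12 mod 17, then count y ∈ F_17 with y² ≡ rhs.
  x = 0: rhs = 12, matching y values: none (0 points).
  x = 1: rhs = 10, matching y values: none (0 points).
  x = 2: rhs = 14, matching y values: none (0 points).
  x = 3: rhs = 13, matching y values: 8, 9 (2 points).
  x = 4: rhs = 13, matching y values: 8, 9 (2 points).
  x = 5: rhs = 3, matching y values: none (0 points).
  x = 6: rhs = 6, matching y values: none (0 points).
  x = 7: rhs = 11, matching y values: none (0 points).
  x = 8: rhs = 7, matching y values: none (0 points).
  x = 9: rhs = 0, matching y values: 0 (1 points).
  x = 10: rhs = 13, matching y values: 8, 9 (2 points).
  x = 11: rhs = 1, matching y values: 1, 16 (2 points).
  x = 12: rhs = 4, matching y values: 2, 15 (2 points).
  x = 13: rhs = 11, matching y values: none (0 points).
  x = 14: rhs = 11, matching y values: none (0 points).
  x = 15: rhs = 10, matching y values: none (0 points).
  x = 16: rhs = 14, matching y values: none (0 points).
Total affine count: 11.
Full point count |E(F_17)| = 11 + 1 = 12.
Hasse bound: |12 − (17+1)| = |-6| = 6 ≤ 2√17 ≈ 8.2462 ✓.


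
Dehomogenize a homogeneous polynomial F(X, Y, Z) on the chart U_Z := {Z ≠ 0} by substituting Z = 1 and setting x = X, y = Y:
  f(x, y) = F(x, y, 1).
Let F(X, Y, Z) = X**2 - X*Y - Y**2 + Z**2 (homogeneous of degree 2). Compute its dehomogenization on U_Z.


f(x, y) = x**2 - x*y - y**2 + 1

On U_Z we set Z = 1. Each monomial c·X^i·Y^j·Z^k in F becomes c·x^i·y^j·1^k = c·x^i·y^j.
Substituting Z = 1: F(X, Y, 1) = x**2 - x*y - y**2 + 1.
Note: deg(f) ≤ deg(F) = 2; strict inequality happens when F is divisible by Z (lost terms).


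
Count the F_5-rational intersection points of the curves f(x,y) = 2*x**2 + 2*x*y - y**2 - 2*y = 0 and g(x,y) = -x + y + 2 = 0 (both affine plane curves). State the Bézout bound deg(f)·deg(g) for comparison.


Common zeros: {(0, 3), (4, 2)}; count = 2; Bézout bound = 2.

deg(f) = 2, deg(g) = 1, so Bézout bound = 2.
Scan x ∈ F_5. For each x, list the y ∈ F_5 with f(x, y) ≡ 0 and those with g(x, y) ≡ 0 (mod 5); the common zeros in that column are the intersection.
  x = 0: f ≡ 0 at y ∈ {0, 3}; g ≡ 0 at y ∈ {3}; common: {3}.
  x = 1: f ≡ 0 at y ∈ ∅; g ≡ 0 at y ∈ {4}; common: ∅.
  x = 2: f ≡ 0 at y ∈ {3, 4}; g ≡ 0 at y ∈ {0}; common: ∅.
  x = 3: f ≡ 0 at y ∈ ∅; g ≡ 0 at y ∈ {1}; common: ∅.
  x = 4: f ≡ 0 at y ∈ {2, 4}; g ≡ 0 at y ∈ {2}; common: {2}.
Collecting: common zeros = {(0, 3), (4, 2)}, so the count is 2.
Comparison with the Bézout bound: 2 ≤ 2 = deg(f)·deg(g), as expected for curves with no common component (the bound is attained).


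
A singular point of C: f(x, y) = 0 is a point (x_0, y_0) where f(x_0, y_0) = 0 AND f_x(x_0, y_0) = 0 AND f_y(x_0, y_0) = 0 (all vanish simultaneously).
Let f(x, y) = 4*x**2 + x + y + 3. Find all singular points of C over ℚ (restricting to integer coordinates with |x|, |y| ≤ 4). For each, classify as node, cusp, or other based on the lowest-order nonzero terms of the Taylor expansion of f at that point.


No singular points in the scanned grid; C is smooth there.

Compute partial derivatives:
  f_x = 8*x + 1.
  f_y = 1.
f_y = 1 is a nonzero constant, so f_y never vanishes: no point (x, y) can satisfy f = f_x = f_y = 0. In particular no (x, y) ∈ {−4, ..., 4}² is singular; the curve is smooth.


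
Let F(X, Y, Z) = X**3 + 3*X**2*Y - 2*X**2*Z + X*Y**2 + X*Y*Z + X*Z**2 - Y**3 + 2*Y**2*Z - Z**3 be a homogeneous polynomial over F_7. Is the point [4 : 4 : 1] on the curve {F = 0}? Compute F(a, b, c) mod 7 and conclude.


F(4,4,1) ≡ 2 (mod 7); P is NOT on the curve.

Evaluate F(4, 4, 1) term-by-term (mod 7).
  X**3 ↦ 1·64·1·1 = 64
  3*X**2*Y ↦ 3·16·4·1 = 192
  -2*X**2*Z ↦ -2·16·1·1 = -32
  X*Y**2 ↦ 1·4·16·1 = 64
  X*Y*Z ↦ 1·4·4·1 = 16
  X*Z**2 ↦ 1·4·1·1 = 4
  -Y**3 ↦ -1·1·64·1 = -64
  2*Y**2*Z ↦ 2·1·16·1 = 32
  -Z**3 ↦ -1·1·1·1 = -1
Sum: F(4, 4, 1) = (64) + (192) + (-32) + (64) + (16) + (4) + (-64) + (32) + (-1) = 275.
Reducing mod 7: 275 ≡ 2 (mod 7).
Since F(a, b, c) ≡ 2 ≠ 0 (mod 7), P does NOT lie on the curve.


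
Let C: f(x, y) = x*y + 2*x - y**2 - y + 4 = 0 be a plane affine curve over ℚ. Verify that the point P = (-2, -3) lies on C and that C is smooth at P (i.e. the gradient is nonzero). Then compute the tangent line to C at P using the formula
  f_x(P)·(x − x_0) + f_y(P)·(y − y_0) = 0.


Tangent line at P: -x + 3*y + 7 = 0.

Step 1: f(-2, -3) = 0, so P lies on C.
Step 2: partial derivatives
  f_x(x, y) = y + 2, f_y(x, y) = x - 2*y - 1.
  f_x(P) = -1, f_y(P) = 3 (gradient nonzero, so P is smooth).
Step 3: tangent line at P: -1·(x − -2) + 3·(y − -3) = 0.
Expanding: -x + 3*y + 7 = 0.


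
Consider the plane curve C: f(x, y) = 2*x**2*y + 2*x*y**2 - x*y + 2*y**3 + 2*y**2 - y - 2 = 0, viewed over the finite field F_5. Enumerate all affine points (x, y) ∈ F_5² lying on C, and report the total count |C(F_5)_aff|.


Affine F_5-points: {(0, 2), (1, 2), (1, 4), (3, 4)}; count = 4.

For each of the 25 pairs (x, y) ∈ F_5², evaluate f(x, y) mod 5. Record the zeros.
  x = 0: [0↦3, 1↦1, 2↦0, 3↦2, 4↦4]  zeros at y ∈ {2}
  x = 1: [0↦3, 1↦4, 2↦0, 3↦3, 4↦0]  zeros at y ∈ {2, 4}
  x = 2: [0↦3, 1↦1, 2↦3, 3↦1, 4↦2]  zeros at y ∈ ∅
  x = 3: [0↦3, 1↦2, 2↦4, 3↦1, 4↦0]  zeros at y ∈ {4}
  x = 4: [0↦3, 1↦2, 2↦3, 3↦3, 4↦4]  zeros at y ∈ ∅
Collecting zeros: affine points = {(0, 2), (1, 2), (1, 4), (3, 4)}.
Total count |C(F_5)_aff| = 4.


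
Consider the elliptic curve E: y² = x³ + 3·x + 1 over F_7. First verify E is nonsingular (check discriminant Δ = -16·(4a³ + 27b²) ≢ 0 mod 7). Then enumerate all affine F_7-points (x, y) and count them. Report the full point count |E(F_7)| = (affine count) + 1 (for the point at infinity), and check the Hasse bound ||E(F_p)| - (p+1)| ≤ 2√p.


Affine points = {(0, 1), (0, 6), (2, 1), (2, 6), (3, 3), (3, 4), (4, 0), (5, 1), (5, 6), (6, 2), (6, 5)}; affine count = 11; |E(F_7)| = 12.

Discriminant check: Δ ∝ 4a³ + 27b² = 4·3³ + 27·1² = 4·27 + 27·1 ≡ 2 (mod 7). Nonzero ⇒ E is nonsingular.
For each x ∈ F_7, compute rhs = x³ + 3·x + 1 mod 7, then count y ∈ F_7 with y² ≡ rhs.
  x = 0: rhs = 1, matching y values: 1, 6 (2 points).
  x = 1: rhs = 5, matching y values: none (0 points).
  x = 2: rhs = 1, matching y values: 1, 6 (2 points).
  x = 3: rhs = 2, matching y values: 3, 4 (2 points).
  x = 4: rhs = 0, matching y values: 0 (1 points).
  x = 5: rhs = 1, matching y values: 1, 6 (2 points).
  x = 6: rhs = 4, matching y values: 2, 5 (2 points).
Total affine count: 11.
Full point count |E(F_7)| = 11 + 1 = 12.
Hasse bound: |12 − (7+1)| = |4| = 4 ≤ 2√7 ≈ 5.2915 ✓.


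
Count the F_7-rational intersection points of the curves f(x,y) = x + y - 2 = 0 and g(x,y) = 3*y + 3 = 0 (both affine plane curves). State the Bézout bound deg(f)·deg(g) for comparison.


Common zeros: {(3, 6)}; count = 1; Bézout bound = 1.

deg(f) = 1, deg(g) = 1, so Bézout bound = 1.
Scan x ∈ F_7. For each x, list the y ∈ F_7 with f(x, y) ≡ 0 and those with g(x, y) ≡ 0 (mod 7); the common zeros in that column are the intersection.
  x = 0: f ≡ 0 at y ∈ {2}; g ≡ 0 at y ∈ {6}; common: ∅.
  x = 1: f ≡ 0 at y ∈ {1}; g ≡ 0 at y ∈ {6}; common: ∅.
  x = 2: f ≡ 0 at y ∈ {0}; g ≡ 0 at y ∈ {6}; common: ∅.
  x = 3: f ≡ 0 at y ∈ {6}; g ≡ 0 at y ∈ {6}; common: {6}.
  x = 4: f ≡ 0 at y ∈ {5}; g ≡ 0 at y ∈ {6}; common: ∅.
  x = 5: f ≡ 0 at y ∈ {4}; g ≡ 0 at y ∈ {6}; common: ∅.
  x = 6: f ≡ 0 at y ∈ {3}; g ≡ 0 at y ∈ {6}; common: ∅.
Collecting: common zeros = {(3, 6)}, so the count is 1.
Comparison with the Bézout bound: 1 ≤ 1 = deg(f)·deg(g), as expected for curves with no common component (the bound is attained).


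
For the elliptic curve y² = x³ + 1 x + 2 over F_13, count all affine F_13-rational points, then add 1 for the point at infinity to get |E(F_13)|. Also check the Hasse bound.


Affine points = {(1, 2), (1, 11), (2, 5), (2, 8), (6, 4), (6, 9), (7, 1), (7, 12), (9, 5), (9, 8), (12, 0)}; affine count = 11; |E(F_13)| = 12.

Discriminant check: Δ ∝ 4a³ + 27b² = 4·1³ + 27·2² = 4·1 + 27·4 ≡ 8 (mod 13). Nonzero ⇒ E is nonsingular.
For each x ∈ F_13, compute rhs = x³ + 1·x + 2 mod 13, then count y ∈ F_13 with y² ≡ rhs.
  x = 0: rhs = 2, matching y values: none (0 points).
  x = 1: rhs = 4, matching y values: 2, 11 (2 points).
  x = 2: rhs = 12, matching y values: 5, 8 (2 points).
  x = 3: rhs = 6, matching y values: none (0 points).
  x = 4: rhs = 5, matching y values: none (0 points).
  x = 5: rhs = 2, matching y values: none (0 points).
  x = 6: rhs = 3, matching y values: 4, 9 (2 points).
  x = 7: rhs = 1, matching y values: 1, 12 (2 points).
  x = 8: rhs = 2, matching y values: none (0 points).
  x = 9: rhs = 12, matching y values: 5, 8 (2 points).
  x = 10: rhs = 11, matching y values: none (0 points).
  x = 11: rhs = 5, matching y values: none (0 points).
  x = 12: rhs = 0, matching y values: 0 (1 points).
Total affine count: 11.
Full point count |E(F_13)| = 11 + 1 = 12.
Hasse bound: |12 − (13+1)| = |-2| = 2 ≤ 2√13 ≈ 7.2111 ✓.


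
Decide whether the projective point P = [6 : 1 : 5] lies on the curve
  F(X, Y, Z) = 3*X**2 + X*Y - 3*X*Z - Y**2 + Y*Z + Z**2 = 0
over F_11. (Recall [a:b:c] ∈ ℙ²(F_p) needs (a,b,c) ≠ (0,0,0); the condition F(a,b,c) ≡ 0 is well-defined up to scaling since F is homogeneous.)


F(6,1,5) ≡ 9 (mod 11); P is NOT on the curve.

Evaluate F(6, 1, 5) term-by-term (mod 11).
  3*X**2 ↦ 3·36·1·1 = 108
  X*Y ↦ 1·6·1·1 = 6
  -3*X*Z ↦ -3·6·1·5 = -90
  -Y**2 ↦ -1·1·1·1 = -1
  Y*Z ↦ 1·1·1·5 = 5
  Z**2 ↦ 1·1·1·25 = 25
Sum: F(6, 1, 5) = (108) + (6) + (-90) + (-1) + (5) + (25) = 53.
Reducing mod 11: 53 ≡ 9 (mod 11).
Since F(a, b, c) ≡ 9 ≠ 0 (mod 11), P does NOT lie on the curve.


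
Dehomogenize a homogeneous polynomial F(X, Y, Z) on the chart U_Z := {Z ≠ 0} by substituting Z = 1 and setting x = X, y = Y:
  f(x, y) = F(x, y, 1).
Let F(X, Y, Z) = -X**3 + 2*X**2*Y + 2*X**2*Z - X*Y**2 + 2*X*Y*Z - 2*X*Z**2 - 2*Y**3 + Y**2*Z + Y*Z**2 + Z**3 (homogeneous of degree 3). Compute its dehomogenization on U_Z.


f(x, y) = -x**3 + 2*x**2*y + 2*x**2 - x*y**2 + 2*x*y - 2*x - 2*y**3 + y**2 + y + 1

On U_Z we set Z = 1. Each monomial c·X^i·Y^j·Z^k in F becomes c·x^i·y^j·1^k = c·x^i·y^j.
Substituting Z = 1: F(X, Y, 1) = -x**3 + 2*x**2*y + 2*x**2 - x*y**2 + 2*x*y - 2*x - 2*y**3 + y**2 + y + 1.
Note: deg(f) ≤ deg(F) = 3; strict inequality happens when F is divisible by Z (lost terms).


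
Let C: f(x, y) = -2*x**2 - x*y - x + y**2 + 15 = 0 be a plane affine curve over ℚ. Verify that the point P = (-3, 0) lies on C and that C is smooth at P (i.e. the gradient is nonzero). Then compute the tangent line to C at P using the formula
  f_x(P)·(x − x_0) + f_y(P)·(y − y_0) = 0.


Tangent line at P: 11*x + 3*y + 33 = 0.

Step 1: f(-3, 0) = 0, so P lies on C.
Step 2: partial derivatives
  f_x(x, y) = -4*x - y - 1, f_y(x, y) = -x + 2*y.
  f_x(P) = 11, f_y(P) = 3 (gradient nonzero, so P is smooth).
Step 3: tangent line at P: 11·(x − -3) + 3·(y − 0) = 0.
Expanding: 11*x + 3*y + 33 = 0.


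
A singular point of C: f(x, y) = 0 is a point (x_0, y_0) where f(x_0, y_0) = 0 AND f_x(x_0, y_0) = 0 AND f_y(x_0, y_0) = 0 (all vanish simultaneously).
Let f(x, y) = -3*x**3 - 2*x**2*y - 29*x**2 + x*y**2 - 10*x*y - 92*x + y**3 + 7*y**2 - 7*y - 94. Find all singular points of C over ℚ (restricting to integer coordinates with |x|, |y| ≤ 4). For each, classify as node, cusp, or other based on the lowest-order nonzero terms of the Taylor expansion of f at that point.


Singular points: {(-3, -1)}; classification: cusp.

Compute partial derivatives:
  f_x = -9*x**2 - 4*x*y - 58*x + y**2 - 10*y - 92.
  f_y = -2*x**2 + 2*x*y - 10*x + 3*y**2 + 14*y - 7.
Scan x_0 ∈ {−4, ..., 4}. For each x_0, f_y(x_0, y) is a polynomial in y; find its integer roots y ∈ {−4, ..., 4}, then test f_x and f at those candidates.
  x = -4: f_y(-4, y) = 3*y**2 + 6*y + 1; no integer root y with |y| ≤ 4.
  x = -3: f_y(-3, y) = 3*y**2 + 8*y + 5; vanishes at y ∈ {-1}. (-3, -1): f_x = 0, f = 0 — SINGULAR.
  x = -2: f_y(-2, y) = 3*y**2 + 10*y + 5; no integer root y with |y| ≤ 4.
  x = -1: f_y(-1, y) = 3*y**2 + 12*y + 1; no integer root y with |y| ≤ 4.
  x = 0: f_y(0, y) = 3*y**2 + 14*y - 7; no integer root y with |y| ≤ 4.
  x = 1: f_y(1, y) = 3*y**2 + 16*y - 19; vanishes at y ∈ {1}. (1, 1): f_x = -172 ≠ 0.
  x = 2: f_y(2, y) = 3*y**2 + 18*y - 35; no integer root y with |y| ≤ 4.
  x = 3: f_y(3, y) = 3*y**2 + 20*y - 55; no integer root y with |y| ≤ 4.
  x = 4: f_y(4, y) = 3*y**2 + 22*y - 79; no integer root y with |y| ≤ 4.
Only singular point on the grid: (-3, -1).
Classify: substitute x = -3 + u, y = -1 + v and expand: f = -3*u**3 - 2*u**2*v + u*v**2 + v**3 + v**2.
No constant or linear terms (consistent with a singular point). Quadratic part: v**2. Cubic part: -3*u**3 - 2*u**2*v + u*v**2 + v**3.
The quadratic part v**2 is a perfect square, so there is a single (double) tangent line v = 0, i.e. y = -1. Restricting the cubic part to that line (v = 0) leaves -3*u**3 ≠ 0, so f is not divisible by v and the branch is v² ≈ 3*u**3 to lowest order — this is a cusp.
Classification: cusp.


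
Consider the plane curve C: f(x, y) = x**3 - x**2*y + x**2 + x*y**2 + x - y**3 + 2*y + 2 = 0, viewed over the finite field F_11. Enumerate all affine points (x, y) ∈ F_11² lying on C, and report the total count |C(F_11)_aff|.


Affine F_11-points: {(3, 5), (4, 2), (5, 9), (6, 1), (8, 6), (9, 3), (9, 8), (9, 9), (10, 1), (10, 10)}; count = 10.

For each of the 121 pairs (x, y) ∈ F_11², evaluate f(x, y) mod 11. Record the zeros.
  x = 0: [0↦2, 1↦3, 2↦9, 3↦3, 4↦1, 5↦8, 6↦7, 7↦3, 8↦1, 9↦6, 10↦1]  zeros at y ∈ ∅
  x = 1: [0↦5, 1↦6, 2↦3, 3↦1, 4↦5, 5↦9, 6↦7, 7↦4, 8↦5, 9↦4, 10↦6]  zeros at y ∈ ∅
  x = 2: [0↦5, 1↦4, 2↦1, 3↦1, 4↦9, 5↦8, 6↦3, 7↦10, 8↦1, 9↦3, 10↦10]  zeros at y ∈ ∅
  x = 3: [0↦8, 1↦3, 2↦9, 3↦9, 4↦8, 5↦0, 6↦1, 7↦5, 8↦6, 9↦9, 10↦8]  zeros at y ∈ {5}
  x = 4: [0↦9, 1↦9, 2↦0, 3↦9, 4↦8, 5↦2, 6↦7, 7↦6, 8↦4, 9↦6, 10↦6]  zeros at y ∈ {2}
  x = 5: [0↦3, 1↦6, 2↦2, 3↦7, 4↦4, 5↦9, 6↦5, 7↦8, 8↦1, 9↦0, 10↦10]  zeros at y ∈ {9}
  x = 6: [0↦7, 1↦0, 2↦10, 3↦9, 4↦2, 5↦5, 6↦1, 7↦6, 8↦3, 9↦8, 10↦4]  zeros at y ∈ {1}
  x = 7: [0↦5, 1↦8, 2↦8, 3↦10, 4↦8, 5↦7, 6↦1, 7↦6, 8↦5, 9↦3, 10↦5]  zeros at y ∈ ∅
  x = 8: [0↦3, 1↦3, 2↦2, 3↦5, 4↦6, 5↦10, 6↦0, 7↦3, 8↦2, 9↦2, 10↦8]  zeros at y ∈ {6}
  x = 9: [0↦7, 1↦2, 2↦9, 3↦0, 4↦2, 5↦9, 6↦4, 7↦3, 8↦0, 9↦0, 10↦8]  zeros at y ∈ {3, 8, 9}
  x = 10: [0↦1, 1↦0, 2↦2, 3↦1, 4↦2, 5↦10, 6↦8, 7↦1, 8↦5, 9↦3, 10↦0]  zeros at y ∈ {1, 10}
Collecting zeros: affine points = {(3, 5), (4, 2), (5, 9), (6, 1), (8, 6), (9, 3), (9, 8), (9, 9), (10, 1), (10, 10)}.
Total count |C(F_11)_aff| = 10.


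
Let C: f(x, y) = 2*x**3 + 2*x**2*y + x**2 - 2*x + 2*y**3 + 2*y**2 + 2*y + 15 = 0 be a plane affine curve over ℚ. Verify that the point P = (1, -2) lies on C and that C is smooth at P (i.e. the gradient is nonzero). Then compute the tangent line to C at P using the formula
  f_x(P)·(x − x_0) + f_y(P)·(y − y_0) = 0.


Tangent line at P: -2*x + 20*y + 42 = 0.

Step 1: f(1, -2) = 0, so P lies on C.
Step 2: partial derivatives
  f_x(x, y) = 6*x**2 + 4*x*y + 2*x - 2, f_y(x, y) = 2*x**2 + 6*y**2 + 4*y + 2.
  f_x(P) = -2, f_y(P) = 20 (gradient nonzero, so P is smooth).
Step 3: tangent line at P: -2·(x − 1) + 20·(y − -2) = 0.
Expanding: -2*x + 20*y + 42 = 0.


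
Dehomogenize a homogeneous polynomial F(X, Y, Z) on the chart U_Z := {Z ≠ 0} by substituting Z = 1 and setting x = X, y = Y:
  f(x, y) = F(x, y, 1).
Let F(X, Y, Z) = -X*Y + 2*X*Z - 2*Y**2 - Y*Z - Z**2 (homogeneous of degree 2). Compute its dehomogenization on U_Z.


f(x, y) = -x*y + 2*x - 2*y**2 - y - 1

On U_Z we set Z = 1. Each monomial c·X^i·Y^j·Z^k in F becomes c·x^i·y^j·1^k = c·x^i·y^j.
Substituting Z = 1: F(X, Y, 1) = -x*y + 2*x - 2*y**2 - y - 1.
Note: deg(f) ≤ deg(F) = 2; strict inequality happens when F is divisible by Z (lost terms).


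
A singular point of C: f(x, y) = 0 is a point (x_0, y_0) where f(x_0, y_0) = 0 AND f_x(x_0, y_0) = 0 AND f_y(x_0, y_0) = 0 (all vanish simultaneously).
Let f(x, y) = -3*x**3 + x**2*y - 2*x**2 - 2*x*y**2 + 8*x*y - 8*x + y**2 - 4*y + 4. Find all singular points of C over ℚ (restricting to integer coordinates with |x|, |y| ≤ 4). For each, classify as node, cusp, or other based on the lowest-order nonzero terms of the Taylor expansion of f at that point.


Singular points: {(0, 2)}; classification: cusp.

Compute partial derivatives:
  f_x = -9*x**2 + 2*x*y - 4*x - 2*y**2 + 8*y - 8.
  f_y = x**2 - 4*x*y + 8*x + 2*y - 4.
Scan x_0 ∈ {−4, ..., 4}. For each x_0, f_y(x_0, y) is a polynomial in y; find its integer roots y ∈ {−4, ..., 4}, then test f_x and f at those candidates.
  x = -4: f_y(-4, y) = 18*y - 20; no integer root y with |y| ≤ 4.
  x = -3: f_y(-3, y) = 14*y - 19; no integer root y with |y| ≤ 4.
  x = -2: f_y(-2, y) = 10*y - 16; no integer root y with |y| ≤ 4.
  x = -1: f_y(-1, y) = 6*y - 11; no integer root y with |y| ≤ 4.
  x = 0: f_y(0, y) = 2*y - 4; vanishes at y ∈ {2}. (0, 2): f_x = 0, f = 0 — SINGULAR.
  x = 1: f_y(1, y) = 5 - 2*y; no integer root y with |y| ≤ 4.
  x = 2: f_y(2, y) = 16 - 6*y; no integer root y with |y| ≤ 4.
  x = 3: f_y(3, y) = 29 - 10*y; no integer root y with |y| ≤ 4.
  x = 4: f_y(4, y) = 44 - 14*y; no integer root y with |y| ≤ 4.
Only singular point on the grid: (0, 2).
Classify: substitute x = 0 + u, y = 2 + v and expand: f = -3*u**3 + u**2*v - 2*u*v**2 + v**2.
No constant or linear terms (consistent with a singular point). Quadratic part: v**2. Cubic part: -3*u**3 + u**2*v - 2*u*v**2.
The quadratic part v**2 is a perfect square, so there is a single (double) tangent line v = 0, i.e. y = 2. Restricting the cubic part to that line (v = 0) leaves -3*u**3 ≠ 0, so f is not divisible by v and the branch is v² ≈ 3*u**3 to lowest order — this is a cusp.
Classification: cusp.


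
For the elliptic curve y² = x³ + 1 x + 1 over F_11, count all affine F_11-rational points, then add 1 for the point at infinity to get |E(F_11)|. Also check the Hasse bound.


Affine points = {(0, 1), (0, 10), (1, 5), (1, 6), (2, 0), (3, 3), (3, 8), (4, 5), (4, 6), (6, 5), (6, 6), (8, 2), (8, 9)}; affine count = 13; |E(F_11)| = 14.

Discriminant check: Δ ∝ 4a³ + 27b² = 4·1³ + 27·1² = 4·1 + 27·1 ≡ 9 (mod 11). Nonzero ⇒ E is nonsingular.
For each x ∈ F_11, compute rhs = x³ + 1·x + 1 mod 11, then count y ∈ F_11 with y² ≡ rhs.
  x = 0: rhs = 1, matching y values: 1, 10 (2 points).
  x = 1: rhs = 3, matching y values: 5, 6 (2 points).
  x = 2: rhs = 0, matching y values: 0 (1 points).
  x = 3: rhs = 9, matching y values: 3, 8 (2 points).
  x = 4: rhs = 3, matching y values: 5, 6 (2 points).
  x = 5: rhs = 10, matching y values: none (0 points).
  x = 6: rhs = 3, matching y values: 5, 6 (2 points).
  x = 7: rhs = 10, matching y values: none (0 points).
  x = 8: rhs = 4, matching y values: 2, 9 (2 points).
  x = 9: rhs = 2, matching y values: none (0 points).
  x = 10: rhs = 10, matching y values: none (0 points).
Total affine count: 13.
Full point count |E(F_11)| = 13 + 1 = 14.
Hasse bound: |14 − (11+1)| = |2| = 2 ≤ 2√11 ≈ 6.6332 ✓.


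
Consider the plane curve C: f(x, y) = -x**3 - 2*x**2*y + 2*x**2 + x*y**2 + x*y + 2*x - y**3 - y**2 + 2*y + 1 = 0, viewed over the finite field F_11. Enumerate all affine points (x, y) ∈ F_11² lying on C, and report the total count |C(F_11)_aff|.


Affine F_11-points: {(2, 10), (4, 4), (6, 5), (7, 7), (8, 2), (8, 8)}; count = 6.

For each of the 121 pairs (x, y) ∈ F_11², evaluate f(x, y) mod 11. Record the zeros.
  x = 0: [0↦1, 1↦1, 2↦4, 3↦4, 4↦6, 5↦4, 6↦3, 7↦8, 8↦2, 9↦1, 10↦10]  zeros at y ∈ ∅
  x = 1: [0↦4, 1↦4, 2↦9, 3↦2, 4↦10, 5↦5, 6↦3, 7↦9, 8↦6, 9↦10, 10↦4]  zeros at y ∈ ∅
  x = 2: [0↦5, 1↦1, 2↦4, 3↦8, 4↦7, 5↦6, 6↦10, 7↦2, 8↦9, 9↦3, 10↦0]  zeros at y ∈ {10}
  x = 3: [0↦9, 1↦8, 2↦5, 3↦5, 4↦2, 5↦1, 6↦7, 7↦3, 8↦5, 9↦7, 10↦3]  zeros at y ∈ ∅
  x = 4: [0↦10, 1↦8, 2↦6, 3↦9, 4↦0, 5↦6, 6↦10, 7↦6, 8↦10, 9↦5, 10↦7]  zeros at y ∈ {4}
  x = 5: [0↦2, 1↦6, 2↦1, 3↦3, 4↦6, 5↦4, 6↦2, 7↦5, 8↦7, 9↦2, 10↦6]  zeros at y ∈ ∅
  x = 6: [0↦1, 1↦7, 2↦6, 3↦3, 4↦3, 5↦0, 6↦10, 7↦5, 8↦1, 9↦3, 10↦5]  zeros at y ∈ {5}
  x = 7: [0↦1, 1↦5, 2↦4, 3↦3, 4↦7, 5↦10, 6↦6, 7↦0, 8↦8, 9↦2, 10↦9]  zeros at y ∈ {7}
  x = 8: [0↦7, 1↦5, 2↦0, 3↦8, 4↦1, 5↦6, 6↦6, 7↦6, 8↦0, 9↦4, 10↦1]  zeros at y ∈ {2, 8}
  x = 9: [0↦2, 1↦1, 2↦10, 3↦1, 4↦1, 5↦4, 6↦4, 7↦6, 8↦4, 9↦3, 10↦8]  zeros at y ∈ ∅
  x = 10: [0↦2, 1↦9, 2↦6, 3↦9, 4↦1, 5↦9, 6↦5, 7↦5, 8↦3, 9↦4, 10↦2]  zeros at y ∈ ∅
Collecting zeros: affine points = {(2, 10), (4, 4), (6, 5), (7, 7), (8, 2), (8, 8)}.
Total count |C(F_11)_aff| = 6.


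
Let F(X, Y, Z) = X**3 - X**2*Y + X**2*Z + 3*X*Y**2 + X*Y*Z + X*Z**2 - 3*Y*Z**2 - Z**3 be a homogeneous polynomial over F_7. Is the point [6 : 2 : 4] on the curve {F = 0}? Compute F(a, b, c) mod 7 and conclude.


F(6,2,4) ≡ 1 (mod 7); P is NOT on the curve.

Evaluate F(6, 2, 4) term-by-term (mod 7).
  X**3 ↦ 1·216·1·1 = 216
  -X**2*Y ↦ -1·36·2·1 = -72
  X**2*Z ↦ 1·36·1·4 = 144
  3*X*Y**2 ↦ 3·6·4·1 = 72
  X*Y*Z ↦ 1·6·2·4 = 48
  X*Z**2 ↦ 1·6·1·16 = 96
  -3*Y*Z**2 ↦ -3·1·2·16 = -96
  -Z**3 ↦ -1·1·1·64 = -64
Sum: F(6, 2, 4) = (216) + (-72) + (144) + (72) + (48) + (96) + (-96) + (-64) = 344.
Reducing mod 7: 344 ≡ 1 (mod 7).
Since F(a, b, c) ≡ 1 ≠ 0 (mod 7), P does NOT lie on the curve.


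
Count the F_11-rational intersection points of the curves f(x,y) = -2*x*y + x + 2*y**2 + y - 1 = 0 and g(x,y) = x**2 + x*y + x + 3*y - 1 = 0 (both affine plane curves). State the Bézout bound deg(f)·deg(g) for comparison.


Common zeros: {(5, 6), (10, 6)}; count = 2; Bézout bound = 4.

deg(f) = 2, deg(g) = 2, so Bézout bound = 4.
Scan x ∈ F_11. For each x, list the y ∈ F_11 with f(x, y) ≡ 0 and those with g(x, y) ≡ 0 (mod 11); the common zeros in that column are the intersection.
  x = 0: f ≡ 0 at y ∈ {6, 10}; g ≡ 0 at y ∈ {4}; common: ∅.
  x = 1: f ≡ 0 at y ∈ {0, 6}; g ≡ 0 at y ∈ {8}; common: ∅.
  x = 2: f ≡ 0 at y ∈ {1, 6}; g ≡ 0 at y ∈ {10}; common: ∅.
  x = 3: f ≡ 0 at y ∈ {2, 6}; g ≡ 0 at y ∈ {0}; common: ∅.
  x = 4: f ≡ 0 at y ∈ {3, 6}; g ≡ 0 at y ∈ {2}; common: ∅.
  x = 5: f ≡ 0 at y ∈ {4, 6}; g ≡ 0 at y ∈ {6}; common: {6}.
  x = 6: f ≡ 0 at y ∈ {5, 6}; g ≡ 0 at y ∈ {4}; common: ∅.
  x = 7: f ≡ 0 at y ∈ {6}; g ≡ 0 at y ∈ {0}; common: ∅.
  x = 8: f ≡ 0 at y ∈ {6, 7}; g ≡ 0 at y ∈ ∅; common: ∅.
  x = 9: f ≡ 0 at y ∈ {6, 8}; g ≡ 0 at y ∈ {10}; common: ∅.
  x = 10: f ≡ 0 at y ∈ {6, 9}; g ≡ 0 at y ∈ {6}; common: {6}.
Collecting: common zeros = {(5, 6), (10, 6)}, so the count is 2.
Comparison with the Bézout bound: 2 ≤ 4 = deg(f)·deg(g), as expected for curves with no common component (the affine F_11-count falls short of the bound because intersections may lie at infinity, over extension fields, or carry multiplicity).


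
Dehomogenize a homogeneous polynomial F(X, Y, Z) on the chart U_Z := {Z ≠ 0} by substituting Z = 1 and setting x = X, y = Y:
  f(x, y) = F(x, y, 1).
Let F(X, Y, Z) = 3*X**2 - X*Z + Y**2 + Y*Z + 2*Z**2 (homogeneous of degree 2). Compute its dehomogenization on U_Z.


f(x, y) = 3*x**2 - x + y**2 + y + 2

On U_Z we set Z = 1. Each monomial c·X^i·Y^j·Z^k in F becomes c·x^i·y^j·1^k = c·x^i·y^j.
Substituting Z = 1: F(X, Y, 1) = 3*x**2 - x + y**2 + y + 2.
Note: deg(f) ≤ deg(F) = 2; strict inequality happens when F is divisible by Z (lost terms).


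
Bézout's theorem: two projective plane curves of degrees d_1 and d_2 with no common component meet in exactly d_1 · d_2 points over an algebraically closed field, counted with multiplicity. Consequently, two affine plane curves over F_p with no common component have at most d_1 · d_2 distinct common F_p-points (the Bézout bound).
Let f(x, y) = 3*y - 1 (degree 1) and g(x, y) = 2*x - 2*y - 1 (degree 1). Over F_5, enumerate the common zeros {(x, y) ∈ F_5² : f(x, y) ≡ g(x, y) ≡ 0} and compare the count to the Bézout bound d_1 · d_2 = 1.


Common zeros: {(0, 2)}; count = 1; Bézout bound = 1.

deg(f) = 1, deg(g) = 1, so Bézout bound = 1.
Scan x ∈ F_5. For each x, list the y ∈ F_5 with f(x, y) ≡ 0 and those with g(x, y) ≡ 0 (mod 5); the common zeros in that column are the intersection.
  x = 0: f ≡ 0 at y ∈ {2}; g ≡ 0 at y ∈ {2}; common: {2}.
  x = 1: f ≡ 0 at y ∈ {2}; g ≡ 0 at y ∈ {3}; common: ∅.
  x = 2: f ≡ 0 at y ∈ {2}; g ≡ 0 at y ∈ {4}; common: ∅.
  x = 3: f ≡ 0 at y ∈ {2}; g ≡ 0 at y ∈ {0}; common: ∅.
  x = 4: f ≡ 0 at y ∈ {2}; g ≡ 0 at y ∈ {1}; common: ∅.
Collecting: common zeros = {(0, 2)}, so the count is 1.
Comparison with the Bézout bound: 1 ≤ 1 = deg(f)·deg(g), as expected for curves with no common component (the bound is attained).


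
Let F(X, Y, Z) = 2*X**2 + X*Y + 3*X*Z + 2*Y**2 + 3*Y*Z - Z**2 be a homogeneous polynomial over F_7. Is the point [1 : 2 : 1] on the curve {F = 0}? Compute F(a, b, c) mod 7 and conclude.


F(1,2,1) ≡ 6 (mod 7); P is NOT on the curve.

Evaluate F(1, 2, 1) term-by-term (mod 7).
  2*X**2 ↦ 2·1·1·1 = 2
  X*Y ↦ 1·1·2·1 = 2
  3*X*Z ↦ 3·1·1·1 = 3
  2*Y**2 ↦ 2·1·4·1 = 8
  3*Y*Z ↦ 3·1·2·1 = 6
  -Z**2 ↦ -1·1·1·1 = -1
Sum: F(1, 2, 1) = (2) + (2) + (3) + (8) + (6) + (-1) = 20.
Reducing mod 7: 20 ≡ 6 (mod 7).
Since F(a, b, c) ≡ 6 ≠ 0 (mod 7), P does NOT lie on the curve.


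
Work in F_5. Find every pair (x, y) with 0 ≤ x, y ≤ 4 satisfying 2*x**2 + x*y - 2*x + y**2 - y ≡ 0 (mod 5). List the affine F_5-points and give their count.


Affine F_5-points: {(0, 0), (0, 1), (1, 0), (2, 2), (3, 1), (3, 2)}; count = 6.

For each of the 25 pairs (x, y) ∈ F_5², evaluate f(x, y) mod 5. Record the zeros.
  x = 0: [0↦0, 1↦0, 2↦2, 3↦1, 4↦2]  zeros at y ∈ {0, 1}
  x = 1: [0↦0, 1↦1, 2↦4, 3↦4, 4↦1]  zeros at y ∈ {0}
  x = 2: [0↦4, 1↦1, 2↦0, 3↦1, 4↦4]  zeros at y ∈ {2}
  x = 3: [0↦2, 1↦0, 2↦0, 3↦2, 4↦1]  zeros at y ∈ {1, 2}
  x = 4: [0↦4, 1↦3, 2↦4, 3↦2, 4↦2]  zeros at y ∈ ∅
Collecting zeros: affine points = {(0, 0), (0, 1), (1, 0), (2, 2), (3, 1), (3, 2)}.
Total count |C(F_5)_aff| = 6.


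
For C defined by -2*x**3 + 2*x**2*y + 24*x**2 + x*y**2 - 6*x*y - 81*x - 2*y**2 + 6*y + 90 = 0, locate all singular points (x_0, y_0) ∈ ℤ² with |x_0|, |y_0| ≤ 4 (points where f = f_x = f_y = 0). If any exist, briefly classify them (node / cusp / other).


Singular points: {(3, -3)}; classification: cusp.

Compute partial derivatives:
  f_x = -6*x**2 + 4*x*y + 48*x + y**2 - 6*y - 81.
  f_y = 2*x**2 + 2*x*y - 6*x - 4*y + 6.
Scan x_0 ∈ {−4, ..., 4}. For each x_0, f_y(x_0, y) is a polynomial in y; find its integer roots y ∈ {−4, ..., 4}, then test f_x and f at those candidates.
  x = -4: f_y(-4, y) = 62 - 12*y; no integer root y with |y| ≤ 4.
  x = -3: f_y(-3, y) = 42 - 10*y; no integer root y with |y| ≤ 4.
  x = -2: f_y(-2, y) = 26 - 8*y; no integer root y with |y| ≤ 4.
  x = -1: f_y(-1, y) = 14 - 6*y; no integer root y with |y| ≤ 4.
  x = 0: f_y(0, y) = 6 - 4*y; no integer root y with |y| ≤ 4.
  x = 1: f_y(1, y) = 2 - 2*y; vanishes at y ∈ {1}. (1, 1): f_x = -40 ≠ 0.
  x = 2: f_y(2, y) = 2; no integer root y with |y| ≤ 4.
  x = 3: f_y(3, y) = 2*y + 6; vanishes at y ∈ {-3}. (3, -3): f_x = 0, f = 0 — SINGULAR.
  x = 4: f_y(4, y) = 4*y + 14; no integer root y with |y| ≤ 4.
Only singular point on the grid: (3, -3).
Classify: substitute x = 3 + u, y = -3 + v and expand: f = -2*u**3 + 2*u**2*v + u*v**2 + v**2.
No constant or linear terms (consistent with a singular point). Quadratic part: v**2. Cubic part: -2*u**3 + 2*u**2*v + u*v**2.
The quadratic part v**2 is a perfect square, so there is a single (double) tangent line v = 0, i.e. y = -3. Restricting the cubic part to that line (v = 0) leaves -2*u**3 ≠ 0, so f is not divisible by v and the branch is v² ≈ 2*u**3 to lowest order — this is a cusp.
Classification: cusp.


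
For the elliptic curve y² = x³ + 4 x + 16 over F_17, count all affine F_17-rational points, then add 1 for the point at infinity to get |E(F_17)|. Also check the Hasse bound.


Affine points = {(0, 4), (0, 13), (1, 2), (1, 15), (2, 7), (2, 10), (3, 2), (3, 15), (5, 5), (5, 12), (6, 1), (6, 16), (7, 8), (7, 9), (8, 4), (8, 13), (9, 4), (9, 13), (10, 6), (10, 11), (13, 2), (13, 15), (15, 0)}; affine count = 23; |E(F_17)| = 24.

Discriminant check: Δ ∝ 4a³ + 27b² = 4·4³ + 27·16² = 4·64 + 27·256 ≡ 11 (mod 17). Nonzero ⇒ E is nonsingular.
For each x ∈ F_17, compute rhs = x³ + 4·x + 16 mod 17, then count y ∈ F_17 with y² ≡ rhs.
  x = 0: rhs = 16, matching y values: 4, 13 (2 points).
  x = 1: rhs = 4, matching y values: 2, 15 (2 points).
  x = 2: rhs = 15, matching y values: 7, 10 (2 points).
  x = 3: rhs = 4, matching y values: 2, 15 (2 points).
  x = 4: rhs = 11, matching y values: none (0 points).
  x = 5: rhs = 8, matching y values: 5, 12 (2 points).
  x = 6: rhs = 1, matching y values: 1, 16 (2 points).
  x = 7: rhs = 13, matching y values: 8, 9 (2 points).
  x = 8: rhs = 16, matching y values: 4, 13 (2 points).
  x = 9: rhs = 16, matching y values: 4, 13 (2 points).
  x = 10: rhs = 2, matching y values: 6, 11 (2 points).
  x = 11: rhs = 14, matching y values: none (0 points).
  x = 12: rhs = 7, matching y values: none (0 points).
  x = 13: rhs = 4, matching y values: 2, 15 (2 points).
  x = 14: rhs = 11, matching y values: none (0 points).
  x = 15: rhs = 0, matching y values: 0 (1 points).
  x = 16: rhs = 11, matching y values: none (0 points).
Total affine count: 23.
Full point count |E(F_17)| = 23 + 1 = 24.
Hasse bound: |24 − (17+1)| = |6| = 6 ≤ 2√17 ≈ 8.2462 ✓.


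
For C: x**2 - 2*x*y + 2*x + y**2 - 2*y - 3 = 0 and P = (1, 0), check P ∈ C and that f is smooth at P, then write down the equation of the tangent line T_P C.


Tangent line at P: 4*x - 4*y - 4 = 0.

Step 1: f(1, 0) = 0, so P lies on C.
Step 2: partial derivatives
  f_x(x, y) = 2*x - 2*y + 2, f_y(x, y) = -2*x + 2*y - 2.
  f_x(P) = 4, f_y(P) = -4 (gradient nonzero, so P is smooth).
Step 3: tangent line at P: 4·(x − 1) + -4·(y − 0) = 0.
Expanding: 4*x - 4*y - 4 = 0.


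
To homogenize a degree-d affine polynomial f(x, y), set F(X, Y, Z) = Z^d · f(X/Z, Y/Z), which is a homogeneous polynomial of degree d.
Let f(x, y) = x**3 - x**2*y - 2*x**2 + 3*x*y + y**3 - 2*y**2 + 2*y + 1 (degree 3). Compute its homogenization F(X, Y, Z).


F(X, Y, Z) = X**3 - X**2*Y - 2*X**2*Z + 3*X*Y*Z + Y**3 - 2*Y**2*Z + 2*Y*Z**2 + Z**3

deg(f) = 3.
Substitute x = X/Z, y = Y/Z into f, then multiply by Z^3.
  monomial 1·x^3·y^0 ↦ 1·X^3·Y^0·Z^0.
  monomial -1·x^2·y^1 ↦ -1·X^2·Y^1·Z^0.
  monomial -2·x^2·y^0 ↦ -2·X^2·Y^0·Z^1.
  monomial 3·x^1·y^1 ↦ 3·X^1·Y^1·Z^1.
  monomial 1·x^0·y^3 ↦ 1·X^0·Y^3·Z^0.
  monomial -2·x^0·y^2 ↦ -2·X^0·Y^2·Z^1.
  monomial 2·x^0·y^1 ↦ 2·X^0·Y^1·Z^2.
  monomial 1·x^0·y^0 ↦ 1·X^0·Y^0·Z^3.
Collecting: F(X, Y, Z) = X**3 - X**2*Y - 2*X**2*Z + 3*X*Y*Z + Y**3 - 2*Y**2*Z + 2*Y*Z**2 + Z**3.


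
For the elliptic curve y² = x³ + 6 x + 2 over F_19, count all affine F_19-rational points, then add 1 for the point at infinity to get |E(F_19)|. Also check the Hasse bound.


Affine points = {(1, 3), (1, 16), (3, 3), (3, 16), (5, 9), (5, 10), (6, 8), (6, 11), (7, 8), (7, 11), (8, 7), (8, 12), (9, 5), (9, 14), (10, 6), (10, 13), (12, 4), (12, 15), (13, 4), (13, 15), (15, 3), (15, 16), (17, 1), (17, 18)}; affine count = 24; |E(F_19)| = 25.

Discriminant check: Δ ∝ 4a³ + 27b² = 4·6³ + 27·2² = 4·216 + 27·4 ≡ 3 (mod 19). Nonzero ⇒ E is nonsingular.
For each x ∈ F_19, compute rhs = x³ + 6·x + 2 mod 19, then count y ∈ F_19 with y² ≡ rhs.
  x = 0: rhs = 2, matching y values: none (0 points).
  x = 1: rhs = 9, matching y values: 3, 16 (2 points).
  x = 2: rhs = 3, matching y values: none (0 points).
  x = 3: rhs = 9, matching y values: 3, 16 (2 points).
  x = 4: rhs = 14, matching y values: none (0 points).
  x = 5: rhs = 5, matching y values: 9, 10 (2 points).
  x = 6: rhs = 7, matching y values: 8, 11 (2 points).
  x = 7: rhs = 7, matching y values: 8, 11 (2 points).
  x = 8: rhs = 11, matching y values: 7, 12 (2 points).
  x = 9: rhs = 6, matching y values: 5, 14 (2 points).
  x = 10: rhs = 17, matching y values: 6, 13 (2 points).
  x = 11: rhs = 12, matching y values: none (0 points).
  x = 12: rhs = 16, matching y values: 4, 15 (2 points).
  x = 13: rhs = 16, matching y values: 4, 15 (2 points).
  x = 14: rhs = 18, matching y values: none (0 points).
  x = 15: rhs = 9, matching y values: 3, 16 (2 points).
  x = 16: rhs = 14, matching y values: none (0 points).
  x = 17: rhs = 1, matching y values: 1, 18 (2 points).
  x = 18: rhs = 14, matching y values: none (0 points).
Total affine count: 24.
Full point count |E(F_19)| = 24 + 1 = 25.
Hasse bound: |25 − (19+1)| = |5| = 5 ≤ 2√19 ≈ 8.7178 ✓.


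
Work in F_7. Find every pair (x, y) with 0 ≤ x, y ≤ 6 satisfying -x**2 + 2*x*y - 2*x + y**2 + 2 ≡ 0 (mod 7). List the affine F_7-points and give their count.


Affine F_7-points: {(1, 2), (1, 3), (3, 3), (3, 5), (5, 5), (5, 6)}; count = 6.

For each of the 49 pairs (x, y) ∈ F_7², evaluate f(x, y) mod 7. Record the zeros.
  x = 0: [0↦2, 1↦3, 2↦6, 3↦4, 4↦4, 5↦6, 6↦3]  zeros at y ∈ ∅
  x = 1: [0↦6, 1↦2, 2↦0, 3↦0, 4↦2, 5↦6, 6↦5]  zeros at y ∈ {2, 3}
  x = 2: [0↦1, 1↦6, 2↦6, 3↦1, 4↦5, 5↦4, 6↦5]  zeros at y ∈ ∅
  x = 3: [0↦1, 1↦1, 2↦3, 3↦0, 4↦6, 5↦0, 6↦3]  zeros at y ∈ {3, 5}
  x = 4: [0↦6, 1↦1, 2↦5, 3↦4, 4↦5, 5↦1, 6↦6]  zeros at y ∈ ∅
  x = 5: [0↦2, 1↦6, 2↦5, 3↦6, 4↦2, 5↦0, 6↦0]  zeros at y ∈ {5, 6}
  x = 6: [0↦3, 1↦2, 2↦3, 3↦6, 4↦4, 5↦4, 6↦6]  zeros at y ∈ ∅
Collecting zeros: affine points = {(1, 2), (1, 3), (3, 3), (3, 5), (5, 5), (5, 6)}.
Total count |C(F_7)_aff| = 6.


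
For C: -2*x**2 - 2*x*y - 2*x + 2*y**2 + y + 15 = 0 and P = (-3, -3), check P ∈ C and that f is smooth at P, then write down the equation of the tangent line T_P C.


Tangent line at P: 16*x - 5*y + 33 = 0.

Step 1: f(-3, -3) = 0, so P lies on C.
Step 2: partial derivatives
  f_x(x, y) = -4*x - 2*y - 2, f_y(x, y) = -2*x + 4*y + 1.
  f_x(P) = 16, f_y(P) = -5 (gradient nonzero, so P is smooth).
Step 3: tangent line at P: 16·(x − -3) + -5·(y − -3) = 0.
Expanding: 16*x - 5*y + 33 = 0.
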